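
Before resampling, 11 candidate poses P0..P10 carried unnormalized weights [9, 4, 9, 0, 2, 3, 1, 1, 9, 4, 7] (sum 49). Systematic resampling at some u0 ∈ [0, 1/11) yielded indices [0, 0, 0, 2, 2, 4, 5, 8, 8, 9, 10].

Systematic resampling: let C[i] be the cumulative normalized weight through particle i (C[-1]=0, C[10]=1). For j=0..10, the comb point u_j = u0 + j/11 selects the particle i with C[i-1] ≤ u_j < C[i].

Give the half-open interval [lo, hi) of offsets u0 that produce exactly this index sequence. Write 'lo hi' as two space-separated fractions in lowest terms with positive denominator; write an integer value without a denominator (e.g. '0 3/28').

0 1/539

C = [9/49, 13/49, 22/49, 22/49, 24/49, 27/49, 4/7, 29/49, 38/49, 6/7, 1]
j=0 picked index 0: u0 ∈ [0, 9/49)
j=1 picked index 0: u0 ∈ [-1/11, 50/539)
j=2 picked index 0: u0 ∈ [-2/11, 1/539)
j=3 picked index 2: u0 ∈ [-4/539, 95/539)
j=4 picked index 2: u0 ∈ [-53/539, 46/539)
j=5 picked index 4: u0 ∈ [-3/539, 19/539)
j=6 picked index 5: u0 ∈ [-30/539, 3/539)
j=7 picked index 8: u0 ∈ [-24/539, 75/539)
j=8 picked index 8: u0 ∈ [-73/539, 26/539)
j=9 picked index 9: u0 ∈ [-23/539, 3/77)
j=10 picked index 10: u0 ∈ [-4/77, 1/11)
intersection: [0, 1/539)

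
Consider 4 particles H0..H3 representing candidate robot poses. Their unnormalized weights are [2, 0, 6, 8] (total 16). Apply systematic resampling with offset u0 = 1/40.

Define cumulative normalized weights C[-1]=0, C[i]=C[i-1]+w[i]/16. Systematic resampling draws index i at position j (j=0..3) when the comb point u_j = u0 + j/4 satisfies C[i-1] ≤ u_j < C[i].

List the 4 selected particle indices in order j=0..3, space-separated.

0 2 3 3

C = [1/8, 1/8, 1/2, 1]
j=0: u_0=1/40 ∈ [0, 1/8) → index 0
j=1: u_1=11/40 ∈ [1/8, 1/2) → index 2
j=2: u_2=21/40 ∈ [1/2, 1) → index 3
j=3: u_3=31/40 ∈ [1/2, 1) → index 3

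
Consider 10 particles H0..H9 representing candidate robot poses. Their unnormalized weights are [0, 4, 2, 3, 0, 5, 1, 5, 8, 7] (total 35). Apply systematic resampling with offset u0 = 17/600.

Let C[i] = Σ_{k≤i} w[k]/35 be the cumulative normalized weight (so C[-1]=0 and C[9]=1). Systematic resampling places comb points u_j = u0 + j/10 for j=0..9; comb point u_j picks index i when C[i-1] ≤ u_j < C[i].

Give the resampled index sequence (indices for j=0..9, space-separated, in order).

C = [0, 4/35, 6/35, 9/35, 9/35, 2/5, 3/7, 4/7, 4/5, 1]
j=0: u_0=17/600 ∈ [0, 4/35) → index 1
j=1: u_1=77/600 ∈ [4/35, 6/35) → index 2
j=2: u_2=137/600 ∈ [6/35, 9/35) → index 3
j=3: u_3=197/600 ∈ [9/35, 2/5) → index 5
j=4: u_4=257/600 ∈ [2/5, 3/7) → index 6
j=5: u_5=317/600 ∈ [3/7, 4/7) → index 7
j=6: u_6=377/600 ∈ [4/7, 4/5) → index 8
j=7: u_7=437/600 ∈ [4/7, 4/5) → index 8
j=8: u_8=497/600 ∈ [4/5, 1) → index 9
j=9: u_9=557/600 ∈ [4/5, 1) → index 9

1 2 3 5 6 7 8 8 9 9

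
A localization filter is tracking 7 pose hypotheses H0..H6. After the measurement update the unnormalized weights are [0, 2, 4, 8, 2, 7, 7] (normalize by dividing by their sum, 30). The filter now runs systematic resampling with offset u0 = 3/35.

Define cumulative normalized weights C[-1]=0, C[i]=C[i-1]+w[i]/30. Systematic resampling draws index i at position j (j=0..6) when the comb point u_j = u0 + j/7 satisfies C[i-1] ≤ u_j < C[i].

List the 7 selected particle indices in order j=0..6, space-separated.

2 3 3 4 5 6 6

C = [0, 1/15, 1/5, 7/15, 8/15, 23/30, 1]
j=0: u_0=3/35 ∈ [1/15, 1/5) → index 2
j=1: u_1=8/35 ∈ [1/5, 7/15) → index 3
j=2: u_2=13/35 ∈ [1/5, 7/15) → index 3
j=3: u_3=18/35 ∈ [7/15, 8/15) → index 4
j=4: u_4=23/35 ∈ [8/15, 23/30) → index 5
j=5: u_5=4/5 ∈ [23/30, 1) → index 6
j=6: u_6=33/35 ∈ [23/30, 1) → index 6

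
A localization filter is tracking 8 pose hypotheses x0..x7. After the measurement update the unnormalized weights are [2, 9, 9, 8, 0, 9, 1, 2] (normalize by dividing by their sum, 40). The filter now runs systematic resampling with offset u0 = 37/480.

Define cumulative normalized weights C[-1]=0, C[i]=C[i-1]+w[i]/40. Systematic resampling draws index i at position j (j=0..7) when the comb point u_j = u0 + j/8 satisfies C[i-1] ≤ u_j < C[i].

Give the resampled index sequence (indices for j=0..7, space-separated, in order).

C = [1/20, 11/40, 1/2, 7/10, 7/10, 37/40, 19/20, 1]
j=0: u_0=37/480 ∈ [1/20, 11/40) → index 1
j=1: u_1=97/480 ∈ [1/20, 11/40) → index 1
j=2: u_2=157/480 ∈ [11/40, 1/2) → index 2
j=3: u_3=217/480 ∈ [11/40, 1/2) → index 2
j=4: u_4=277/480 ∈ [1/2, 7/10) → index 3
j=5: u_5=337/480 ∈ [7/10, 37/40) → index 5
j=6: u_6=397/480 ∈ [7/10, 37/40) → index 5
j=7: u_7=457/480 ∈ [19/20, 1) → index 7

1 1 2 2 3 5 5 7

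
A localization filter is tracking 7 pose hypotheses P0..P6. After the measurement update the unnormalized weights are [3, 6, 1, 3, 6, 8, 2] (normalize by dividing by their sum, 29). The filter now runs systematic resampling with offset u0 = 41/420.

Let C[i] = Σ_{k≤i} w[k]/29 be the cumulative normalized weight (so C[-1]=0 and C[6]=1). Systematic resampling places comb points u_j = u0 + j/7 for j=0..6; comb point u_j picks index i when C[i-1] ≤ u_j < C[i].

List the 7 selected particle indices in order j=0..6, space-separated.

C = [3/29, 9/29, 10/29, 13/29, 19/29, 27/29, 1]
j=0: u_0=41/420 ∈ [0, 3/29) → index 0
j=1: u_1=101/420 ∈ [3/29, 9/29) → index 1
j=2: u_2=23/60 ∈ [10/29, 13/29) → index 3
j=3: u_3=221/420 ∈ [13/29, 19/29) → index 4
j=4: u_4=281/420 ∈ [19/29, 27/29) → index 5
j=5: u_5=341/420 ∈ [19/29, 27/29) → index 5
j=6: u_6=401/420 ∈ [27/29, 1) → index 6

0 1 3 4 5 5 6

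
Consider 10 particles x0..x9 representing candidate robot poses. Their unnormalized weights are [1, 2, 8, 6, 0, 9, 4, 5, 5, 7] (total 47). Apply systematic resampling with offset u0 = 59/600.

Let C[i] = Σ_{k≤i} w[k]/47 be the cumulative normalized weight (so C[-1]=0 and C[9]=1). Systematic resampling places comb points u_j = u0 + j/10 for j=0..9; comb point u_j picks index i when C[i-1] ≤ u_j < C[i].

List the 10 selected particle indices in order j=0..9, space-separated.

2 2 3 5 5 6 7 8 9 9

C = [1/47, 3/47, 11/47, 17/47, 17/47, 26/47, 30/47, 35/47, 40/47, 1]
j=0: u_0=59/600 ∈ [3/47, 11/47) → index 2
j=1: u_1=119/600 ∈ [3/47, 11/47) → index 2
j=2: u_2=179/600 ∈ [11/47, 17/47) → index 3
j=3: u_3=239/600 ∈ [17/47, 26/47) → index 5
j=4: u_4=299/600 ∈ [17/47, 26/47) → index 5
j=5: u_5=359/600 ∈ [26/47, 30/47) → index 6
j=6: u_6=419/600 ∈ [30/47, 35/47) → index 7
j=7: u_7=479/600 ∈ [35/47, 40/47) → index 8
j=8: u_8=539/600 ∈ [40/47, 1) → index 9
j=9: u_9=599/600 ∈ [40/47, 1) → index 9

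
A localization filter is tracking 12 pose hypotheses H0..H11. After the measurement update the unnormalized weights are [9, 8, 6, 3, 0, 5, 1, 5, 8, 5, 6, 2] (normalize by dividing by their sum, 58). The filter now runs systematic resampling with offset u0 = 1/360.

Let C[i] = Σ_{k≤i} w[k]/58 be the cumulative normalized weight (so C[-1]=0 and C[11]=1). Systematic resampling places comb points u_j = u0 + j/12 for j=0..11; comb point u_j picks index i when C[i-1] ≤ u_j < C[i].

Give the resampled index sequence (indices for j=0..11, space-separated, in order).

C = [9/58, 17/58, 23/58, 13/29, 13/29, 31/58, 16/29, 37/58, 45/58, 25/29, 28/29, 1]
j=0: u_0=1/360 ∈ [0, 9/58) → index 0
j=1: u_1=31/360 ∈ [0, 9/58) → index 0
j=2: u_2=61/360 ∈ [9/58, 17/58) → index 1
j=3: u_3=91/360 ∈ [9/58, 17/58) → index 1
j=4: u_4=121/360 ∈ [17/58, 23/58) → index 2
j=5: u_5=151/360 ∈ [23/58, 13/29) → index 3
j=6: u_6=181/360 ∈ [13/29, 31/58) → index 5
j=7: u_7=211/360 ∈ [16/29, 37/58) → index 7
j=8: u_8=241/360 ∈ [37/58, 45/58) → index 8
j=9: u_9=271/360 ∈ [37/58, 45/58) → index 8
j=10: u_10=301/360 ∈ [45/58, 25/29) → index 9
j=11: u_11=331/360 ∈ [25/29, 28/29) → index 10

0 0 1 1 2 3 5 7 8 8 9 10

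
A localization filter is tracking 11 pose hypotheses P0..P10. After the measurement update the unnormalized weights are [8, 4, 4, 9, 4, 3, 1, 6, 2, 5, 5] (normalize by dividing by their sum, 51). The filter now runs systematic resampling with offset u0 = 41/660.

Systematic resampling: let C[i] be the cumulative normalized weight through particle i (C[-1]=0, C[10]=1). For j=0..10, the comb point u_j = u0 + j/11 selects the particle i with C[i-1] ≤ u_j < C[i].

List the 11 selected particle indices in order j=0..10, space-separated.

0 0 2 3 3 4 5 7 8 9 10

C = [8/51, 4/17, 16/51, 25/51, 29/51, 32/51, 11/17, 13/17, 41/51, 46/51, 1]
j=0: u_0=41/660 ∈ [0, 8/51) → index 0
j=1: u_1=101/660 ∈ [0, 8/51) → index 0
j=2: u_2=161/660 ∈ [4/17, 16/51) → index 2
j=3: u_3=221/660 ∈ [16/51, 25/51) → index 3
j=4: u_4=281/660 ∈ [16/51, 25/51) → index 3
j=5: u_5=31/60 ∈ [25/51, 29/51) → index 4
j=6: u_6=401/660 ∈ [29/51, 32/51) → index 5
j=7: u_7=461/660 ∈ [11/17, 13/17) → index 7
j=8: u_8=521/660 ∈ [13/17, 41/51) → index 8
j=9: u_9=581/660 ∈ [41/51, 46/51) → index 9
j=10: u_10=641/660 ∈ [46/51, 1) → index 10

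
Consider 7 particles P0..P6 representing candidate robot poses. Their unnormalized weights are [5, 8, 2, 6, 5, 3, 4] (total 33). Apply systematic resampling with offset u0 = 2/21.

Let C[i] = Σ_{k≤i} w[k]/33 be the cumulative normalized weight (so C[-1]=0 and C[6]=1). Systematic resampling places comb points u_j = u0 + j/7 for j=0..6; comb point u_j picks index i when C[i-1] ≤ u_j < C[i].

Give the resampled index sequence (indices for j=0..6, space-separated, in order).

C = [5/33, 13/33, 5/11, 7/11, 26/33, 29/33, 1]
j=0: u_0=2/21 ∈ [0, 5/33) → index 0
j=1: u_1=5/21 ∈ [5/33, 13/33) → index 1
j=2: u_2=8/21 ∈ [5/33, 13/33) → index 1
j=3: u_3=11/21 ∈ [5/11, 7/11) → index 3
j=4: u_4=2/3 ∈ [7/11, 26/33) → index 4
j=5: u_5=17/21 ∈ [26/33, 29/33) → index 5
j=6: u_6=20/21 ∈ [29/33, 1) → index 6

0 1 1 3 4 5 6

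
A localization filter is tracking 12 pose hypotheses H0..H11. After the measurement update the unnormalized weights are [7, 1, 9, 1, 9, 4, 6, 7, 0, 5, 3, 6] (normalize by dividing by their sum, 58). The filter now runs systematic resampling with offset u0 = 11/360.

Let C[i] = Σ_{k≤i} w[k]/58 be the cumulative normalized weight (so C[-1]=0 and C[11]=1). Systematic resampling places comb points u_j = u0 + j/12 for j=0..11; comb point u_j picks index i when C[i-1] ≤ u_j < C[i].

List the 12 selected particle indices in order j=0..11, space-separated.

0 0 2 2 4 4 5 6 7 9 10 11

C = [7/58, 4/29, 17/58, 9/29, 27/58, 31/58, 37/58, 22/29, 22/29, 49/58, 26/29, 1]
j=0: u_0=11/360 ∈ [0, 7/58) → index 0
j=1: u_1=41/360 ∈ [0, 7/58) → index 0
j=2: u_2=71/360 ∈ [4/29, 17/58) → index 2
j=3: u_3=101/360 ∈ [4/29, 17/58) → index 2
j=4: u_4=131/360 ∈ [9/29, 27/58) → index 4
j=5: u_5=161/360 ∈ [9/29, 27/58) → index 4
j=6: u_6=191/360 ∈ [27/58, 31/58) → index 5
j=7: u_7=221/360 ∈ [31/58, 37/58) → index 6
j=8: u_8=251/360 ∈ [37/58, 22/29) → index 7
j=9: u_9=281/360 ∈ [22/29, 49/58) → index 9
j=10: u_10=311/360 ∈ [49/58, 26/29) → index 10
j=11: u_11=341/360 ∈ [26/29, 1) → index 11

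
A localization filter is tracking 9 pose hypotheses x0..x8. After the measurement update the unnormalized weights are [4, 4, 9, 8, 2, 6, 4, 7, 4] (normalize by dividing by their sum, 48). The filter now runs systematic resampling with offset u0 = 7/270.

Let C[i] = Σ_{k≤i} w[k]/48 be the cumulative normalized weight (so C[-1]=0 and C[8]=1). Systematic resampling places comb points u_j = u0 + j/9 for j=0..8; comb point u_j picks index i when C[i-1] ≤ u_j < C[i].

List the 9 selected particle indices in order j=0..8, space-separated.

C = [1/12, 1/6, 17/48, 25/48, 9/16, 11/16, 37/48, 11/12, 1]
j=0: u_0=7/270 ∈ [0, 1/12) → index 0
j=1: u_1=37/270 ∈ [1/12, 1/6) → index 1
j=2: u_2=67/270 ∈ [1/6, 17/48) → index 2
j=3: u_3=97/270 ∈ [17/48, 25/48) → index 3
j=4: u_4=127/270 ∈ [17/48, 25/48) → index 3
j=5: u_5=157/270 ∈ [9/16, 11/16) → index 5
j=6: u_6=187/270 ∈ [11/16, 37/48) → index 6
j=7: u_7=217/270 ∈ [37/48, 11/12) → index 7
j=8: u_8=247/270 ∈ [37/48, 11/12) → index 7

0 1 2 3 3 5 6 7 7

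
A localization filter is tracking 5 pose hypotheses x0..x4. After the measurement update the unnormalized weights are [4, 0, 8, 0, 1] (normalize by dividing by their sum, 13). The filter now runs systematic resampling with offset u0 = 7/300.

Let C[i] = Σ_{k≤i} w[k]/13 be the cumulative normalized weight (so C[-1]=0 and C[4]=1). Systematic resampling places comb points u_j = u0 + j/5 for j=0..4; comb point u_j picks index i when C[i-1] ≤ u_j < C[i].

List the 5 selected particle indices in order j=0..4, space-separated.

C = [4/13, 4/13, 12/13, 12/13, 1]
j=0: u_0=7/300 ∈ [0, 4/13) → index 0
j=1: u_1=67/300 ∈ [0, 4/13) → index 0
j=2: u_2=127/300 ∈ [4/13, 12/13) → index 2
j=3: u_3=187/300 ∈ [4/13, 12/13) → index 2
j=4: u_4=247/300 ∈ [4/13, 12/13) → index 2

0 0 2 2 2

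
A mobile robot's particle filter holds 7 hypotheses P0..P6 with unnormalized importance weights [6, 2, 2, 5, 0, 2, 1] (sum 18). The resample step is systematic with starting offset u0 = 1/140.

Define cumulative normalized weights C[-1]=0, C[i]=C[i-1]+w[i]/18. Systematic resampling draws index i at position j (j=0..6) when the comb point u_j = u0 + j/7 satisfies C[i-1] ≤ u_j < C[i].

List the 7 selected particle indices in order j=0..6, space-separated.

0 0 0 1 3 3 5

C = [1/3, 4/9, 5/9, 5/6, 5/6, 17/18, 1]
j=0: u_0=1/140 ∈ [0, 1/3) → index 0
j=1: u_1=3/20 ∈ [0, 1/3) → index 0
j=2: u_2=41/140 ∈ [0, 1/3) → index 0
j=3: u_3=61/140 ∈ [1/3, 4/9) → index 1
j=4: u_4=81/140 ∈ [5/9, 5/6) → index 3
j=5: u_5=101/140 ∈ [5/9, 5/6) → index 3
j=6: u_6=121/140 ∈ [5/6, 17/18) → index 5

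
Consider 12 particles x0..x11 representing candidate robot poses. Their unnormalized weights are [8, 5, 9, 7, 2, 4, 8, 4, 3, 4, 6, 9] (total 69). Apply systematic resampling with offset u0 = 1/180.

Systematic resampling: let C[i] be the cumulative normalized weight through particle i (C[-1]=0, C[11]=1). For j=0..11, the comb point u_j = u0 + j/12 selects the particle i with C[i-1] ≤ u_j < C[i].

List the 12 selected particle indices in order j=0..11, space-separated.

C = [8/69, 13/69, 22/69, 29/69, 31/69, 35/69, 43/69, 47/69, 50/69, 18/23, 20/23, 1]
j=0: u_0=1/180 ∈ [0, 8/69) → index 0
j=1: u_1=4/45 ∈ [0, 8/69) → index 0
j=2: u_2=31/180 ∈ [8/69, 13/69) → index 1
j=3: u_3=23/90 ∈ [13/69, 22/69) → index 2
j=4: u_4=61/180 ∈ [22/69, 29/69) → index 3
j=5: u_5=19/45 ∈ [29/69, 31/69) → index 4
j=6: u_6=91/180 ∈ [31/69, 35/69) → index 5
j=7: u_7=53/90 ∈ [35/69, 43/69) → index 6
j=8: u_8=121/180 ∈ [43/69, 47/69) → index 7
j=9: u_9=34/45 ∈ [50/69, 18/23) → index 9
j=10: u_10=151/180 ∈ [18/23, 20/23) → index 10
j=11: u_11=83/90 ∈ [20/23, 1) → index 11

0 0 1 2 3 4 5 6 7 9 10 11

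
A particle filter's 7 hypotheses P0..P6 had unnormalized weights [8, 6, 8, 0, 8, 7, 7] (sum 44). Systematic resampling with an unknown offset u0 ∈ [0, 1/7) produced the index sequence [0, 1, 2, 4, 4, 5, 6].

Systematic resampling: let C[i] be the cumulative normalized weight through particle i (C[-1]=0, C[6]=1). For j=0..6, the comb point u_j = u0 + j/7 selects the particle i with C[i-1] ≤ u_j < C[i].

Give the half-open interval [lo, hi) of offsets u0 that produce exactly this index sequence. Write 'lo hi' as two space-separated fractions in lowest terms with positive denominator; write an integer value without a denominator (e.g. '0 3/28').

1/14 17/154

C = [2/11, 7/22, 1/2, 1/2, 15/22, 37/44, 1]
j=0 picked index 0: u0 ∈ [0, 2/11)
j=1 picked index 1: u0 ∈ [3/77, 27/154)
j=2 picked index 2: u0 ∈ [5/154, 3/14)
j=3 picked index 4: u0 ∈ [1/14, 39/154)
j=4 picked index 4: u0 ∈ [-1/14, 17/154)
j=5 picked index 5: u0 ∈ [-5/154, 39/308)
j=6 picked index 6: u0 ∈ [-5/308, 1/7)
intersection: [1/14, 17/154)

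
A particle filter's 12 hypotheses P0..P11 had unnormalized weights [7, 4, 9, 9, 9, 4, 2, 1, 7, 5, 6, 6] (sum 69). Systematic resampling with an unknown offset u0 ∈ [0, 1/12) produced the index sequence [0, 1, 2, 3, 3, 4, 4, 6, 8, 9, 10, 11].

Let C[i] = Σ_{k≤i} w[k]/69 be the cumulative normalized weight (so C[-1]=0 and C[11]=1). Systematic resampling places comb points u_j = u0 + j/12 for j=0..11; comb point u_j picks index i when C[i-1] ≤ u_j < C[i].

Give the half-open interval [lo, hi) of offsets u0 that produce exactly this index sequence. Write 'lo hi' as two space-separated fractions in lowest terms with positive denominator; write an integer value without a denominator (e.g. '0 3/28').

C = [7/69, 11/69, 20/69, 29/69, 38/69, 14/23, 44/69, 15/23, 52/69, 19/23, 21/23, 1]
j=0 picked index 0: u0 ∈ [0, 7/69)
j=1 picked index 1: u0 ∈ [5/276, 7/92)
j=2 picked index 2: u0 ∈ [-1/138, 17/138)
j=3 picked index 3: u0 ∈ [11/276, 47/276)
j=4 picked index 3: u0 ∈ [-1/23, 2/23)
j=5 picked index 4: u0 ∈ [1/276, 37/276)
j=6 picked index 4: u0 ∈ [-11/138, 7/138)
j=7 picked index 6: u0 ∈ [7/276, 5/92)
j=8 picked index 8: u0 ∈ [-1/69, 2/23)
j=9 picked index 9: u0 ∈ [1/276, 7/92)
j=10 picked index 10: u0 ∈ [-1/138, 11/138)
j=11 picked index 11: u0 ∈ [-1/276, 1/12)
intersection: [11/276, 7/138)

11/276 7/138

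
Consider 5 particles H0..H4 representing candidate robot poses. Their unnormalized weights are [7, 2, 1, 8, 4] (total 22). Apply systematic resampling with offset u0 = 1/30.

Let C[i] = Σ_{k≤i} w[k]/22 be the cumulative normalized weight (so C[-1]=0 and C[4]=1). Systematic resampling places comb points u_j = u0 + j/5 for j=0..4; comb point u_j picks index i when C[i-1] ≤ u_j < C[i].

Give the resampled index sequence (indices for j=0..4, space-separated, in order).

0 0 2 3 4

C = [7/22, 9/22, 5/11, 9/11, 1]
j=0: u_0=1/30 ∈ [0, 7/22) → index 0
j=1: u_1=7/30 ∈ [0, 7/22) → index 0
j=2: u_2=13/30 ∈ [9/22, 5/11) → index 2
j=3: u_3=19/30 ∈ [5/11, 9/11) → index 3
j=4: u_4=5/6 ∈ [9/11, 1) → index 4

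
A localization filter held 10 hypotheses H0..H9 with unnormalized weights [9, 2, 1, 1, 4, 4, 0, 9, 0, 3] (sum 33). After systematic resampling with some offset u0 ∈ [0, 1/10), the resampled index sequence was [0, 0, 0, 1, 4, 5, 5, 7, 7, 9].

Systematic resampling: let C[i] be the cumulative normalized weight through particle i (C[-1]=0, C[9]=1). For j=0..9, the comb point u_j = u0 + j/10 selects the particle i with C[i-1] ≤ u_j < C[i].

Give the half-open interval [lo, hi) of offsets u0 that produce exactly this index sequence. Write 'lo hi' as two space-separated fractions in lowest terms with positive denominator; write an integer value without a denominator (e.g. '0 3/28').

C = [3/11, 1/3, 4/11, 13/33, 17/33, 7/11, 7/11, 10/11, 10/11, 1]
j=0 picked index 0: u0 ∈ [0, 3/11)
j=1 picked index 0: u0 ∈ [-1/10, 19/110)
j=2 picked index 0: u0 ∈ [-1/5, 4/55)
j=3 picked index 1: u0 ∈ [-3/110, 1/30)
j=4 picked index 4: u0 ∈ [-1/165, 19/165)
j=5 picked index 5: u0 ∈ [1/66, 3/22)
j=6 picked index 5: u0 ∈ [-14/165, 2/55)
j=7 picked index 7: u0 ∈ [-7/110, 23/110)
j=8 picked index 7: u0 ∈ [-9/55, 6/55)
j=9 picked index 9: u0 ∈ [1/110, 1/10)
intersection: [1/66, 1/30)

1/66 1/30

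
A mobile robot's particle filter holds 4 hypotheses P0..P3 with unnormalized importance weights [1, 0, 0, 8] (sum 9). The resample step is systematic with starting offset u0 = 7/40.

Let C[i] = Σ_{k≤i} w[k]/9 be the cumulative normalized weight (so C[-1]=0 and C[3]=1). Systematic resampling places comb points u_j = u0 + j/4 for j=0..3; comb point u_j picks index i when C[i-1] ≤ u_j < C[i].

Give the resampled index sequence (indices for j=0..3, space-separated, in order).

C = [1/9, 1/9, 1/9, 1]
j=0: u_0=7/40 ∈ [1/9, 1) → index 3
j=1: u_1=17/40 ∈ [1/9, 1) → index 3
j=2: u_2=27/40 ∈ [1/9, 1) → index 3
j=3: u_3=37/40 ∈ [1/9, 1) → index 3

3 3 3 3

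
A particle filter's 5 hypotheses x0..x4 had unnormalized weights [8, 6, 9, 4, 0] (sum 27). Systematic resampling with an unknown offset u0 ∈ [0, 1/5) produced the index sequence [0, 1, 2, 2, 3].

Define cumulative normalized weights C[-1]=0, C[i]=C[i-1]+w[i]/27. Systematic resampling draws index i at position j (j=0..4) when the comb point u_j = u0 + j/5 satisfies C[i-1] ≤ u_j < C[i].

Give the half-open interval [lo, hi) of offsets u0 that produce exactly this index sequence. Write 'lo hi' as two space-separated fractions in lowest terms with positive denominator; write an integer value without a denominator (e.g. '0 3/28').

16/135 1/5

C = [8/27, 14/27, 23/27, 1, 1]
j=0 picked index 0: u0 ∈ [0, 8/27)
j=1 picked index 1: u0 ∈ [13/135, 43/135)
j=2 picked index 2: u0 ∈ [16/135, 61/135)
j=3 picked index 2: u0 ∈ [-11/135, 34/135)
j=4 picked index 3: u0 ∈ [7/135, 1/5)
intersection: [16/135, 1/5)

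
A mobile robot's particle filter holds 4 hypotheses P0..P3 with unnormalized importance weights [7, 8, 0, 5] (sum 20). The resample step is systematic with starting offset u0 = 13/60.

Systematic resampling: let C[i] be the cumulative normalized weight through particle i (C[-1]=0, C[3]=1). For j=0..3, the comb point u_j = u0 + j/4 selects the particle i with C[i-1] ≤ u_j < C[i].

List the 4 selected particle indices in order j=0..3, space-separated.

C = [7/20, 3/4, 3/4, 1]
j=0: u_0=13/60 ∈ [0, 7/20) → index 0
j=1: u_1=7/15 ∈ [7/20, 3/4) → index 1
j=2: u_2=43/60 ∈ [7/20, 3/4) → index 1
j=3: u_3=29/30 ∈ [3/4, 1) → index 3

0 1 1 3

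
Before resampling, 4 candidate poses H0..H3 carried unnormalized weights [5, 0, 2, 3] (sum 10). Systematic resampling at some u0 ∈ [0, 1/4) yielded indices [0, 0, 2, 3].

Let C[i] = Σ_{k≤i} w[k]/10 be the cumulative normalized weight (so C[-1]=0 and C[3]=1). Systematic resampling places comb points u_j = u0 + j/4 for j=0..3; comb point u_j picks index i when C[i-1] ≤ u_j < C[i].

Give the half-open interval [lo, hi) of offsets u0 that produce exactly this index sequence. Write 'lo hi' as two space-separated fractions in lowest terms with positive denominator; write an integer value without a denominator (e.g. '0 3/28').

C = [1/2, 1/2, 7/10, 1]
j=0 picked index 0: u0 ∈ [0, 1/2)
j=1 picked index 0: u0 ∈ [-1/4, 1/4)
j=2 picked index 2: u0 ∈ [0, 1/5)
j=3 picked index 3: u0 ∈ [-1/20, 1/4)
intersection: [0, 1/5)

0 1/5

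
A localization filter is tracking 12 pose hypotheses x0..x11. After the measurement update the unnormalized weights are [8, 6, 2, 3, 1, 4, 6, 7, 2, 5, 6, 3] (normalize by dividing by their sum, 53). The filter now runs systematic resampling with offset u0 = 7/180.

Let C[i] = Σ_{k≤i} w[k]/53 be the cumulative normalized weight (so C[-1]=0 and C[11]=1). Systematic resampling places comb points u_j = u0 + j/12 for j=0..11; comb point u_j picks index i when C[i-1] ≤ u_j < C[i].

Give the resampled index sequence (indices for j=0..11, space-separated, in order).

0 0 1 2 4 6 6 7 8 9 10 11

C = [8/53, 14/53, 16/53, 19/53, 20/53, 24/53, 30/53, 37/53, 39/53, 44/53, 50/53, 1]
j=0: u_0=7/180 ∈ [0, 8/53) → index 0
j=1: u_1=11/90 ∈ [0, 8/53) → index 0
j=2: u_2=37/180 ∈ [8/53, 14/53) → index 1
j=3: u_3=13/45 ∈ [14/53, 16/53) → index 2
j=4: u_4=67/180 ∈ [19/53, 20/53) → index 4
j=5: u_5=41/90 ∈ [24/53, 30/53) → index 6
j=6: u_6=97/180 ∈ [24/53, 30/53) → index 6
j=7: u_7=28/45 ∈ [30/53, 37/53) → index 7
j=8: u_8=127/180 ∈ [37/53, 39/53) → index 8
j=9: u_9=71/90 ∈ [39/53, 44/53) → index 9
j=10: u_10=157/180 ∈ [44/53, 50/53) → index 10
j=11: u_11=43/45 ∈ [50/53, 1) → index 11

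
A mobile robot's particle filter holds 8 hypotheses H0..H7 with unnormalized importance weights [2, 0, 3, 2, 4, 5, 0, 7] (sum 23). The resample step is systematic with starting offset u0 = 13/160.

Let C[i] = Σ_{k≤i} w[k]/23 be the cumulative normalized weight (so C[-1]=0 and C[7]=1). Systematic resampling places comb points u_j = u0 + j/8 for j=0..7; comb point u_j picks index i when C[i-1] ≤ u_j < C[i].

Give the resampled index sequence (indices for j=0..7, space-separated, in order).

0 2 4 4 5 7 7 7

C = [2/23, 2/23, 5/23, 7/23, 11/23, 16/23, 16/23, 1]
j=0: u_0=13/160 ∈ [0, 2/23) → index 0
j=1: u_1=33/160 ∈ [2/23, 5/23) → index 2
j=2: u_2=53/160 ∈ [7/23, 11/23) → index 4
j=3: u_3=73/160 ∈ [7/23, 11/23) → index 4
j=4: u_4=93/160 ∈ [11/23, 16/23) → index 5
j=5: u_5=113/160 ∈ [16/23, 1) → index 7
j=6: u_6=133/160 ∈ [16/23, 1) → index 7
j=7: u_7=153/160 ∈ [16/23, 1) → index 7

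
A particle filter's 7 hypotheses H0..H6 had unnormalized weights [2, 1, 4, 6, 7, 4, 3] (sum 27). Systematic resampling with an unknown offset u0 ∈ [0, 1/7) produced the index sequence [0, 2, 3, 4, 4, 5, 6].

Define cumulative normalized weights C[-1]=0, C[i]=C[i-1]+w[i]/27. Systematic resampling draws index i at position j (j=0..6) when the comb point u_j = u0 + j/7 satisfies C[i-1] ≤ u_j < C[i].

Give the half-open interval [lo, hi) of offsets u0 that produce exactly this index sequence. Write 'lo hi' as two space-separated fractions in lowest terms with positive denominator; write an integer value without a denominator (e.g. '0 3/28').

10/189 2/27

C = [2/27, 1/9, 7/27, 13/27, 20/27, 8/9, 1]
j=0 picked index 0: u0 ∈ [0, 2/27)
j=1 picked index 2: u0 ∈ [-2/63, 22/189)
j=2 picked index 3: u0 ∈ [-5/189, 37/189)
j=3 picked index 4: u0 ∈ [10/189, 59/189)
j=4 picked index 4: u0 ∈ [-17/189, 32/189)
j=5 picked index 5: u0 ∈ [5/189, 11/63)
j=6 picked index 6: u0 ∈ [2/63, 1/7)
intersection: [10/189, 2/27)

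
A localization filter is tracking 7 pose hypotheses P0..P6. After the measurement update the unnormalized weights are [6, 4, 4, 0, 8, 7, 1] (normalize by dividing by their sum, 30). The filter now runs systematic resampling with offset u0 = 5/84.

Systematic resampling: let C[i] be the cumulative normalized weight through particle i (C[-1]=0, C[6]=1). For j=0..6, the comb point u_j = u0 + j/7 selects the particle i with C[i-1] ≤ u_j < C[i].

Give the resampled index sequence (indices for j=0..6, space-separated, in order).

0 1 2 4 4 5 5

C = [1/5, 1/3, 7/15, 7/15, 11/15, 29/30, 1]
j=0: u_0=5/84 ∈ [0, 1/5) → index 0
j=1: u_1=17/84 ∈ [1/5, 1/3) → index 1
j=2: u_2=29/84 ∈ [1/3, 7/15) → index 2
j=3: u_3=41/84 ∈ [7/15, 11/15) → index 4
j=4: u_4=53/84 ∈ [7/15, 11/15) → index 4
j=5: u_5=65/84 ∈ [11/15, 29/30) → index 5
j=6: u_6=11/12 ∈ [11/15, 29/30) → index 5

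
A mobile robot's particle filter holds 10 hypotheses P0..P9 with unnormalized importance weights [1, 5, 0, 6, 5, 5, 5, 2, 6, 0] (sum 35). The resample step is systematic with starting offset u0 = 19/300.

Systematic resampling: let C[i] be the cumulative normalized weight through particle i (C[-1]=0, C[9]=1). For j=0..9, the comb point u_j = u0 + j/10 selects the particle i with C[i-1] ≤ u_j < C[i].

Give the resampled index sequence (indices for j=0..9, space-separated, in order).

1 1 3 4 4 5 6 6 8 8

C = [1/35, 6/35, 6/35, 12/35, 17/35, 22/35, 27/35, 29/35, 1, 1]
j=0: u_0=19/300 ∈ [1/35, 6/35) → index 1
j=1: u_1=49/300 ∈ [1/35, 6/35) → index 1
j=2: u_2=79/300 ∈ [6/35, 12/35) → index 3
j=3: u_3=109/300 ∈ [12/35, 17/35) → index 4
j=4: u_4=139/300 ∈ [12/35, 17/35) → index 4
j=5: u_5=169/300 ∈ [17/35, 22/35) → index 5
j=6: u_6=199/300 ∈ [22/35, 27/35) → index 6
j=7: u_7=229/300 ∈ [22/35, 27/35) → index 6
j=8: u_8=259/300 ∈ [29/35, 1) → index 8
j=9: u_9=289/300 ∈ [29/35, 1) → index 8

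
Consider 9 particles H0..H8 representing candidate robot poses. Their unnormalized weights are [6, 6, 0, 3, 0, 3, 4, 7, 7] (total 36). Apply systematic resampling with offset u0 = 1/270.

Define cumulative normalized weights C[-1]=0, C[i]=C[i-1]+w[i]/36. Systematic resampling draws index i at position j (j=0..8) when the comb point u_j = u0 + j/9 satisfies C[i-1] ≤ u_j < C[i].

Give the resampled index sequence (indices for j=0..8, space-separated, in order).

C = [1/6, 1/3, 1/3, 5/12, 5/12, 1/2, 11/18, 29/36, 1]
j=0: u_0=1/270 ∈ [0, 1/6) → index 0
j=1: u_1=31/270 ∈ [0, 1/6) → index 0
j=2: u_2=61/270 ∈ [1/6, 1/3) → index 1
j=3: u_3=91/270 ∈ [1/3, 5/12) → index 3
j=4: u_4=121/270 ∈ [5/12, 1/2) → index 5
j=5: u_5=151/270 ∈ [1/2, 11/18) → index 6
j=6: u_6=181/270 ∈ [11/18, 29/36) → index 7
j=7: u_7=211/270 ∈ [11/18, 29/36) → index 7
j=8: u_8=241/270 ∈ [29/36, 1) → index 8

0 0 1 3 5 6 7 7 8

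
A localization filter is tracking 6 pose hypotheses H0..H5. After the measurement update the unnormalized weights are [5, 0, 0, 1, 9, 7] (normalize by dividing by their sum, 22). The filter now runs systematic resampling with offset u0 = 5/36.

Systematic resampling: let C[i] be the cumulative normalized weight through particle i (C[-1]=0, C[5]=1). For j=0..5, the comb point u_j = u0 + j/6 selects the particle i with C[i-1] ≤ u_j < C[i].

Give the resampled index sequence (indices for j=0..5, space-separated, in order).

0 4 4 4 5 5

C = [5/22, 5/22, 5/22, 3/11, 15/22, 1]
j=0: u_0=5/36 ∈ [0, 5/22) → index 0
j=1: u_1=11/36 ∈ [3/11, 15/22) → index 4
j=2: u_2=17/36 ∈ [3/11, 15/22) → index 4
j=3: u_3=23/36 ∈ [3/11, 15/22) → index 4
j=4: u_4=29/36 ∈ [15/22, 1) → index 5
j=5: u_5=35/36 ∈ [15/22, 1) → index 5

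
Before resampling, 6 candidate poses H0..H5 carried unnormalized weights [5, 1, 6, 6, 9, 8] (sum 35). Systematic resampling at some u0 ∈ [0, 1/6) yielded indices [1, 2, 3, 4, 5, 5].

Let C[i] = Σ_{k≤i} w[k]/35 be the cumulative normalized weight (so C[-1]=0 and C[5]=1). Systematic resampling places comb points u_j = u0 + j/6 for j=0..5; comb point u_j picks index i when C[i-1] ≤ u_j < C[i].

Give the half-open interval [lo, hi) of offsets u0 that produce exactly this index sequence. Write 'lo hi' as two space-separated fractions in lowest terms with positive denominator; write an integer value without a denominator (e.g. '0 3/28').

C = [1/7, 6/35, 12/35, 18/35, 27/35, 1]
j=0 picked index 1: u0 ∈ [1/7, 6/35)
j=1 picked index 2: u0 ∈ [1/210, 37/210)
j=2 picked index 3: u0 ∈ [1/105, 19/105)
j=3 picked index 4: u0 ∈ [1/70, 19/70)
j=4 picked index 5: u0 ∈ [11/105, 1/3)
j=5 picked index 5: u0 ∈ [-13/210, 1/6)
intersection: [1/7, 1/6)

1/7 1/6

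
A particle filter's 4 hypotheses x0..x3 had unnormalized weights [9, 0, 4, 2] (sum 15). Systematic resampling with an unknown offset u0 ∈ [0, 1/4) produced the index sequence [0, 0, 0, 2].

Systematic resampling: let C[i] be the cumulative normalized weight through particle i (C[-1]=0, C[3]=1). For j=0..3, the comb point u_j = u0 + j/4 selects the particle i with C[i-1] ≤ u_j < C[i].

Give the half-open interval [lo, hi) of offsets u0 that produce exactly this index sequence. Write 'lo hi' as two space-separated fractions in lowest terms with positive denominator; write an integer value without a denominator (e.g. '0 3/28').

0 1/10

C = [3/5, 3/5, 13/15, 1]
j=0 picked index 0: u0 ∈ [0, 3/5)
j=1 picked index 0: u0 ∈ [-1/4, 7/20)
j=2 picked index 0: u0 ∈ [-1/2, 1/10)
j=3 picked index 2: u0 ∈ [-3/20, 7/60)
intersection: [0, 1/10)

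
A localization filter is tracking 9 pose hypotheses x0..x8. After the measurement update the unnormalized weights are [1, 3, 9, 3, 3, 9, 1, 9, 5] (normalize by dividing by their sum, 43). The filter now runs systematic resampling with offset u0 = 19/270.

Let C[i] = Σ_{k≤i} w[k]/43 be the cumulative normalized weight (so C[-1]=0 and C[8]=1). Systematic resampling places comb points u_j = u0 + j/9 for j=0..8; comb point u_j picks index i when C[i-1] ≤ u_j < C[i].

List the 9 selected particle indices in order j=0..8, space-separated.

1 2 2 4 5 5 7 7 8

C = [1/43, 4/43, 13/43, 16/43, 19/43, 28/43, 29/43, 38/43, 1]
j=0: u_0=19/270 ∈ [1/43, 4/43) → index 1
j=1: u_1=49/270 ∈ [4/43, 13/43) → index 2
j=2: u_2=79/270 ∈ [4/43, 13/43) → index 2
j=3: u_3=109/270 ∈ [16/43, 19/43) → index 4
j=4: u_4=139/270 ∈ [19/43, 28/43) → index 5
j=5: u_5=169/270 ∈ [19/43, 28/43) → index 5
j=6: u_6=199/270 ∈ [29/43, 38/43) → index 7
j=7: u_7=229/270 ∈ [29/43, 38/43) → index 7
j=8: u_8=259/270 ∈ [38/43, 1) → index 8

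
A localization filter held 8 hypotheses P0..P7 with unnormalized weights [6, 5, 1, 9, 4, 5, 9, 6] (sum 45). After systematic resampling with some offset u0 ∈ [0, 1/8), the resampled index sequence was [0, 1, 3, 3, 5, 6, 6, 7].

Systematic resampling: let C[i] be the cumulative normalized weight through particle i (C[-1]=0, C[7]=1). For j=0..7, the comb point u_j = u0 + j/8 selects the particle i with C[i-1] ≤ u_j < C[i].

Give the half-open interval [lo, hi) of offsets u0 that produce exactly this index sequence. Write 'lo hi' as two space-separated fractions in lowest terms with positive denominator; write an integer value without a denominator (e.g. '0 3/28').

C = [2/15, 11/45, 4/15, 7/15, 5/9, 2/3, 13/15, 1]
j=0 picked index 0: u0 ∈ [0, 2/15)
j=1 picked index 1: u0 ∈ [1/120, 43/360)
j=2 picked index 3: u0 ∈ [1/60, 13/60)
j=3 picked index 3: u0 ∈ [-13/120, 11/120)
j=4 picked index 5: u0 ∈ [1/18, 1/6)
j=5 picked index 6: u0 ∈ [1/24, 29/120)
j=6 picked index 6: u0 ∈ [-1/12, 7/60)
j=7 picked index 7: u0 ∈ [-1/120, 1/8)
intersection: [1/18, 11/120)

1/18 11/120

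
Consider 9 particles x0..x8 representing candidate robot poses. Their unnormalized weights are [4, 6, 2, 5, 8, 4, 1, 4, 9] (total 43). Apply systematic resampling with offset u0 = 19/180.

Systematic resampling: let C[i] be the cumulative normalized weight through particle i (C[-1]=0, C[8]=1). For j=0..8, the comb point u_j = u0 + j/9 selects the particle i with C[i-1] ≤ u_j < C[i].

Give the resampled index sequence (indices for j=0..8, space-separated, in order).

C = [4/43, 10/43, 12/43, 17/43, 25/43, 29/43, 30/43, 34/43, 1]
j=0: u_0=19/180 ∈ [4/43, 10/43) → index 1
j=1: u_1=13/60 ∈ [4/43, 10/43) → index 1
j=2: u_2=59/180 ∈ [12/43, 17/43) → index 3
j=3: u_3=79/180 ∈ [17/43, 25/43) → index 4
j=4: u_4=11/20 ∈ [17/43, 25/43) → index 4
j=5: u_5=119/180 ∈ [25/43, 29/43) → index 5
j=6: u_6=139/180 ∈ [30/43, 34/43) → index 7
j=7: u_7=53/60 ∈ [34/43, 1) → index 8
j=8: u_8=179/180 ∈ [34/43, 1) → index 8

1 1 3 4 4 5 7 8 8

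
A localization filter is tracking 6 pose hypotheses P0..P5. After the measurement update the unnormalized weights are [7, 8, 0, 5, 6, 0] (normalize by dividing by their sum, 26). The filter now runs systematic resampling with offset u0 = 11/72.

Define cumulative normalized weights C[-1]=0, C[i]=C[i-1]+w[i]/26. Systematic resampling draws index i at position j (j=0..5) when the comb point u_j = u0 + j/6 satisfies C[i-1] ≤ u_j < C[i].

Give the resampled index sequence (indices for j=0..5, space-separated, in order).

0 1 1 3 4 4

C = [7/26, 15/26, 15/26, 10/13, 1, 1]
j=0: u_0=11/72 ∈ [0, 7/26) → index 0
j=1: u_1=23/72 ∈ [7/26, 15/26) → index 1
j=2: u_2=35/72 ∈ [7/26, 15/26) → index 1
j=3: u_3=47/72 ∈ [15/26, 10/13) → index 3
j=4: u_4=59/72 ∈ [10/13, 1) → index 4
j=5: u_5=71/72 ∈ [10/13, 1) → index 4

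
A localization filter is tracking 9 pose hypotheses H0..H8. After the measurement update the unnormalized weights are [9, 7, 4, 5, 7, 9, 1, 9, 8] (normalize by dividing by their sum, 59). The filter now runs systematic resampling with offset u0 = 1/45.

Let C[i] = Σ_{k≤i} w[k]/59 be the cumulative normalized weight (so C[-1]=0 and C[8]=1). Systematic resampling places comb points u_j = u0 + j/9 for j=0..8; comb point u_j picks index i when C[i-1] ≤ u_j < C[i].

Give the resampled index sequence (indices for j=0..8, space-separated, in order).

C = [9/59, 16/59, 20/59, 25/59, 32/59, 41/59, 42/59, 51/59, 1]
j=0: u_0=1/45 ∈ [0, 9/59) → index 0
j=1: u_1=2/15 ∈ [0, 9/59) → index 0
j=2: u_2=11/45 ∈ [9/59, 16/59) → index 1
j=3: u_3=16/45 ∈ [20/59, 25/59) → index 3
j=4: u_4=7/15 ∈ [25/59, 32/59) → index 4
j=5: u_5=26/45 ∈ [32/59, 41/59) → index 5
j=6: u_6=31/45 ∈ [32/59, 41/59) → index 5
j=7: u_7=4/5 ∈ [42/59, 51/59) → index 7
j=8: u_8=41/45 ∈ [51/59, 1) → index 8

0 0 1 3 4 5 5 7 8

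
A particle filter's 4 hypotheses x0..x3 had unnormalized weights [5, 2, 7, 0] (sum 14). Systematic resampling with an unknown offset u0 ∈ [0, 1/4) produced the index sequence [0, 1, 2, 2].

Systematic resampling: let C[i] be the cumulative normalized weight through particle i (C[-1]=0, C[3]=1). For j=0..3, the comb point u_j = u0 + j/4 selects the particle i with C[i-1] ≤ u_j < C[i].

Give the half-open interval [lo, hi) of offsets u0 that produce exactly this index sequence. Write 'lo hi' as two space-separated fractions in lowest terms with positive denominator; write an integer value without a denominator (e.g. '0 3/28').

C = [5/14, 1/2, 1, 1]
j=0 picked index 0: u0 ∈ [0, 5/14)
j=1 picked index 1: u0 ∈ [3/28, 1/4)
j=2 picked index 2: u0 ∈ [0, 1/2)
j=3 picked index 2: u0 ∈ [-1/4, 1/4)
intersection: [3/28, 1/4)

3/28 1/4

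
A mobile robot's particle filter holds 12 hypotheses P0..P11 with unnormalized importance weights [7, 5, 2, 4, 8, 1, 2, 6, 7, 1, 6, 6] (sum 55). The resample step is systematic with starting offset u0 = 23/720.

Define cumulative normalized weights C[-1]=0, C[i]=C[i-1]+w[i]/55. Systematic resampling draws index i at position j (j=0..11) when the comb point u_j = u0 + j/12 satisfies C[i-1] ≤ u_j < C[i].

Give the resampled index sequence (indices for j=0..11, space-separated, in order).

C = [7/55, 12/55, 14/55, 18/55, 26/55, 27/55, 29/55, 7/11, 42/55, 43/55, 49/55, 1]
j=0: u_0=23/720 ∈ [0, 7/55) → index 0
j=1: u_1=83/720 ∈ [0, 7/55) → index 0
j=2: u_2=143/720 ∈ [7/55, 12/55) → index 1
j=3: u_3=203/720 ∈ [14/55, 18/55) → index 3
j=4: u_4=263/720 ∈ [18/55, 26/55) → index 4
j=5: u_5=323/720 ∈ [18/55, 26/55) → index 4
j=6: u_6=383/720 ∈ [29/55, 7/11) → index 7
j=7: u_7=443/720 ∈ [29/55, 7/11) → index 7
j=8: u_8=503/720 ∈ [7/11, 42/55) → index 8
j=9: u_9=563/720 ∈ [43/55, 49/55) → index 10
j=10: u_10=623/720 ∈ [43/55, 49/55) → index 10
j=11: u_11=683/720 ∈ [49/55, 1) → index 11

0 0 1 3 4 4 7 7 8 10 10 11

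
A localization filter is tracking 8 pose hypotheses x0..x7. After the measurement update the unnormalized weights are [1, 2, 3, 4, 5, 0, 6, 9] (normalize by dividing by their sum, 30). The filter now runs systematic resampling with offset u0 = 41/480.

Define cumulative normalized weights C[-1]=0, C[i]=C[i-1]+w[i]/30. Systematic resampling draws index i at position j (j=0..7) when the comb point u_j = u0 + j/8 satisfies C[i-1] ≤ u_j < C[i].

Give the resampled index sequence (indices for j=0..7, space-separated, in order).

C = [1/30, 1/10, 1/5, 1/3, 1/2, 1/2, 7/10, 1]
j=0: u_0=41/480 ∈ [1/30, 1/10) → index 1
j=1: u_1=101/480 ∈ [1/5, 1/3) → index 3
j=2: u_2=161/480 ∈ [1/3, 1/2) → index 4
j=3: u_3=221/480 ∈ [1/3, 1/2) → index 4
j=4: u_4=281/480 ∈ [1/2, 7/10) → index 6
j=5: u_5=341/480 ∈ [7/10, 1) → index 7
j=6: u_6=401/480 ∈ [7/10, 1) → index 7
j=7: u_7=461/480 ∈ [7/10, 1) → index 7

1 3 4 4 6 7 7 7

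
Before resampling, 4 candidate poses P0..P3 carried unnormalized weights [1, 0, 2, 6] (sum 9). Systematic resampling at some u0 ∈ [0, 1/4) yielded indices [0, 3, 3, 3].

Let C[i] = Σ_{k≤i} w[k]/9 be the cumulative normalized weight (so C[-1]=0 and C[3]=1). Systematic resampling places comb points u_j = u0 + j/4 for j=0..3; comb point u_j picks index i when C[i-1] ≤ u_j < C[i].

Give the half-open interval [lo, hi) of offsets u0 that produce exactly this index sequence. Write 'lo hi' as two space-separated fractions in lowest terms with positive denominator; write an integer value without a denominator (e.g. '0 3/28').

1/12 1/9

C = [1/9, 1/9, 1/3, 1]
j=0 picked index 0: u0 ∈ [0, 1/9)
j=1 picked index 3: u0 ∈ [1/12, 3/4)
j=2 picked index 3: u0 ∈ [-1/6, 1/2)
j=3 picked index 3: u0 ∈ [-5/12, 1/4)
intersection: [1/12, 1/9)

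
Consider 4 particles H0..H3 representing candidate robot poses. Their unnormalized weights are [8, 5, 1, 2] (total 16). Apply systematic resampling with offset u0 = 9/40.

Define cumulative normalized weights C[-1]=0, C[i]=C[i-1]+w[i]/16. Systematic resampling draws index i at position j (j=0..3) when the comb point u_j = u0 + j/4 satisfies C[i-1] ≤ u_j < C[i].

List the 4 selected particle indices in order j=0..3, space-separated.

C = [1/2, 13/16, 7/8, 1]
j=0: u_0=9/40 ∈ [0, 1/2) → index 0
j=1: u_1=19/40 ∈ [0, 1/2) → index 0
j=2: u_2=29/40 ∈ [1/2, 13/16) → index 1
j=3: u_3=39/40 ∈ [7/8, 1) → index 3

0 0 1 3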